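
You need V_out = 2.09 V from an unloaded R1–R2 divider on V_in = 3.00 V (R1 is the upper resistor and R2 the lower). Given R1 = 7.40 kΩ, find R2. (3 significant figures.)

Required fraction k = V_out/V_in = 0.6967.
So R2 = R1 · V_out/(V_in − V_out) = 7.40 × 2.09/(3.00 − 2.09) = 7.40 × 2.297 = 17.00 kΩ.

R2 ≈ 17.0 kΩ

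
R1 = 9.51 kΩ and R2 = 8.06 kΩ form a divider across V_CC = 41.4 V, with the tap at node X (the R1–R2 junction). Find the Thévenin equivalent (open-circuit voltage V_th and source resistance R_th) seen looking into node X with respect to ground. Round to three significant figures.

With X open, the divider is unloaded: V_th = 41.4 × 8.06/17.57 = 18.99 V.
Looking into X with the source shorted: R_th = R1·R2/(R1+R2) = 9.510 × 8.06/17.57 = 4.363 kΩ.

V_th ≈ 19.0 V, R_th ≈ 4.36 kΩ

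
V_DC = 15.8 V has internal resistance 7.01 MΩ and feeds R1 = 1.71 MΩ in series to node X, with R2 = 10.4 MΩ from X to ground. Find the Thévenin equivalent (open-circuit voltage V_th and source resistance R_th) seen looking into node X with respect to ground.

V_th ≈ 8.59 V, R_th ≈ 4.74 MΩ

R1' = 7.01 + 1.71 = 8.720 MΩ (source resistance + R1).
Open-circuit (no load on X): V_th = V_DC · R2/(R1' + R2) = 15.8 × 10.4/(8.720 + 10.4) = 8.594 V.
With V_DC suppressed (replaced by a short), R_th = R1' ‖ R2 = (8.720 × 10.4)/(8.720 + 10.4) = 4.743 MΩ.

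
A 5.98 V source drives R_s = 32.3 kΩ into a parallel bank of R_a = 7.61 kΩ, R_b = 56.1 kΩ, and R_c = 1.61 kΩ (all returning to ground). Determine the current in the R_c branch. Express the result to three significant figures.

Combine the parallel branches: R_p = (1/7.61 + 1/56.1 + 1/1.61)⁻¹ = 1.298 kΩ.
V_A = 5.98 × 1.298/33.60 = 0.2310 V.
Branch current I = V_A/R_c = 0.2310/1.61 = 0.1435 mA.

I ≈ 0.144 mA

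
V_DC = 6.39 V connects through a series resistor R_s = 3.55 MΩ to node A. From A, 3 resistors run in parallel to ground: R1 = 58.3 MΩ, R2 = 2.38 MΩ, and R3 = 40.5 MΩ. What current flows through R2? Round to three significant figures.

Combine the parallel branches: R_p = (1/58.3 + 1/2.38 + 1/40.5)⁻¹ = 2.164 MΩ.
Node voltage V_A = V_DC · R_p/(R_s + R_p) = 6.39 × 0.3788 = 2.420 V.
I(R2) = V_A / R2 = 2.420/2.38 = 1.017 µA.

I ≈ 1.02 µA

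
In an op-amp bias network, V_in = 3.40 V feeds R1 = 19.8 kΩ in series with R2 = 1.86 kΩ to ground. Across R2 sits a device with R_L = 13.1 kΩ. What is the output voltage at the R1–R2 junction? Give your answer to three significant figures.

The load sits in parallel with R2, giving an effective lower resistance R2' = R2·R_L/(R2+R_L) = 1.629 kΩ.
Then V_out = V_in · R2'/(R1 + R2') = 3.40 × 1.629/21.43 = 0.2584 V.

V_out ≈ 0.258 V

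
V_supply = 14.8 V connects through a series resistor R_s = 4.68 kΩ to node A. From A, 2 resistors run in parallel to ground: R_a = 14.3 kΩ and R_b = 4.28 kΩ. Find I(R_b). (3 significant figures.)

I ≈ 1.43 mA

Equivalent of the parallel group: R_p = 3.294 kΩ.
V_A by voltage divider: V_A = 14.8 × 3.294/(4.68 + 3.294) = 6.114 V.
I(R_b) = V_A / R_b = 6.114/4.28 = 1.428 mA.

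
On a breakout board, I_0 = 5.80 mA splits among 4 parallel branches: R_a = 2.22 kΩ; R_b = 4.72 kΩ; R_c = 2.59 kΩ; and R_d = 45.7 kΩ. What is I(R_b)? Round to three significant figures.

Conductances: ΣG = 1/2.22 + 1/4.72 + 1/2.59 + 1/45.7 = 1.070 (1/kΩ).
R_b takes the fraction G_k/ΣG = 0.2119/1.070 = 0.1979, so I = 5.80 × 0.1979 = 1.148 mA.

I ≈ 1.15 mA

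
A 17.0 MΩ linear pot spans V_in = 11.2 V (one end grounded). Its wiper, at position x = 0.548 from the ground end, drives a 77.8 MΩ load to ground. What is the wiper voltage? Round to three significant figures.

V_out ≈ 5.82 V

Split the track: R_lower = x·R_p = 9.316 MΩ, R_upper = (1−x)·R_p = 7.684 MΩ.
R_L loads the lower segment: effective lower R = 8.320 MΩ.
V_out = 11.2 × 8.320/(7.684 + 8.320) = 5.822 V.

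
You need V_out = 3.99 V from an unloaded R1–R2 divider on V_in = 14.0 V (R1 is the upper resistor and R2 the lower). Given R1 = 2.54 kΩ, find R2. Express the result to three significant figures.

R2 ≈ 1.01 kΩ

The divider ratio is R2/(R1+R2) = 3.99/14.0 = 0.2850.
So R2 = R1 · V_out/(V_in − V_out) = 2.54 × 3.99/(14.0 − 3.99) = 2.54 × 0.3986 = 1.012 kΩ.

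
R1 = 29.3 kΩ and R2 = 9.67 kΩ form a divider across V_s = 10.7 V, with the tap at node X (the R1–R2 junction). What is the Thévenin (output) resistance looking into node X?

R_th ≈ 7.27 kΩ

Looking into X with the source shorted: R_th = R1·R2/(R1+R2) = 29.30 × 9.67/38.97 = 7.270 kΩ.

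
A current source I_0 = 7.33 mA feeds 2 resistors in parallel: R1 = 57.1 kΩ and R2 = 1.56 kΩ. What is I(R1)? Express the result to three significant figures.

With just two branches, the current splits inversely with resistance.
So I = 7.33 × 1.56/58.66 = 0.1949 mA.

I ≈ 0.195 mA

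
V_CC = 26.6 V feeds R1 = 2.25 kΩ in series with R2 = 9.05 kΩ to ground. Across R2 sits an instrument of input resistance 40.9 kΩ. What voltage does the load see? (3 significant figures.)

V_out ≈ 20.4 V

First combine the lower leg with the load: R2 ‖ R_L = 7.410 kΩ.
Then V_out = V_CC · R2'/(R1 + R2') = 26.6 × 7.410/9.660 = 20.40 V.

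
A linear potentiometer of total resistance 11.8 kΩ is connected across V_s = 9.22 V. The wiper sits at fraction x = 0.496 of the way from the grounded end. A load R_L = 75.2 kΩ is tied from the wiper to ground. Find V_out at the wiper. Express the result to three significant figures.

V_out ≈ 4.40 V

Lower segment x·R_p = 5.853 kΩ; upper segment (1−x)·R_p = 5.947 kΩ.
R_L loads the lower segment: effective lower R = 5.430 kΩ.
Then V_out = V_s · 5.430/(5.947 + 5.430) = 4.401 V.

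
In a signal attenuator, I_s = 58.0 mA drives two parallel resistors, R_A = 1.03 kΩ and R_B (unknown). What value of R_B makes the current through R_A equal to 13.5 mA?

In a two-way split, I_A/I_s = R_B/(R_A + R_B).
With f = 0.2328, R_B = R_A · f/(1−f) = 1.03 × 0.3034 = 0.3125 kΩ.

R_B ≈ 0.312 kΩ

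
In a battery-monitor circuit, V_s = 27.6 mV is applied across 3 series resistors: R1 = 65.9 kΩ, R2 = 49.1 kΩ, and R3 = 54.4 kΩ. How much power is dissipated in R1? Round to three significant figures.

Series current I = V_s/ΣR = 27.6/169.4 = 0.1629 µA.
V(R1) = I·R = 10.74 mV; P = V·I = 10.74 × 0.1629 = 1.749 nW.

P ≈ 1.75 nW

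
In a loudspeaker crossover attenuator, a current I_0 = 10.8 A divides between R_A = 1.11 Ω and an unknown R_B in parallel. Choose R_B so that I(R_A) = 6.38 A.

Two-branch current divider: I_A = I_0 · R_B/(R_A + R_B).
With f = 0.5907, R_B = R_A · f/(1−f) = 1.11 × 1.443 = 1.602 Ω.

R_B ≈ 1.60 Ω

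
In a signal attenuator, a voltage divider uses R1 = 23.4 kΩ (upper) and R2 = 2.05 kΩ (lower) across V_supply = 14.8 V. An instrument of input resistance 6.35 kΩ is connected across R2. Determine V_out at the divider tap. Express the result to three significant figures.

V_out ≈ 0.919 V

First combine the lower leg with the load: R2 ‖ R_L = 1.550 kΩ.
Then V_out = V_supply · R2'/(R1 + R2') = 14.8 × 1.550/24.95 = 0.9193 V.
(Unloaded it would be 1.19 V; the load pulls it down.)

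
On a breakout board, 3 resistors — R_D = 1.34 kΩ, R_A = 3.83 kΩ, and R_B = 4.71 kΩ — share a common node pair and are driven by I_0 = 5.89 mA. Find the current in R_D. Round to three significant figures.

I ≈ 3.60 mA

Total conductance ΣG = 1/1.34 + 1/3.83 + 1/4.71 = 1.220 (units of 1/kΩ).
Current divider: I(R_D) = I_0 · G_k/ΣG = 5.89 × (0.7463/1.220) = 5.89 × 0.6119 = 3.604 mA.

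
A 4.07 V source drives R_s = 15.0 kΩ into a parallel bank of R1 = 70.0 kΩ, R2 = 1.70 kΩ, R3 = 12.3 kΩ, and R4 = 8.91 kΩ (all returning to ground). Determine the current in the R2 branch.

Combine the parallel branches: R_p = (1/70.0 + 1/1.70 + 1/12.3 + 1/8.91)⁻¹ = 1.256 kΩ.
V_A by voltage divider: V_A = 4.07 × 1.256/(15.0 + 1.256) = 0.3145 V.
Branch current I = V_A/R2 = 0.3145/1.70 = 0.1850 mA.
(Equivalently: I_total = 0.2504 mA, then current-divider fraction G_k/ΣG = 0.7389.)

I ≈ 0.185 mA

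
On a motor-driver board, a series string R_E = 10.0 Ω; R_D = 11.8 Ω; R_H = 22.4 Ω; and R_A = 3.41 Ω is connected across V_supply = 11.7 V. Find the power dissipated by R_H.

Series current I = V_supply/ΣR = 11.7/47.61 = 0.2457 A.
P(R_H) = I²·R_H = (0.2457)² × 22.4 = 1.353 W.

P ≈ 1.35 W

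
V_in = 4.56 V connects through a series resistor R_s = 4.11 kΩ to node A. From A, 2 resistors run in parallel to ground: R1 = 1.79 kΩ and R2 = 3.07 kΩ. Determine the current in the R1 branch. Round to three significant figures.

Combine the parallel branches: R_p = (1/1.79 + 1/3.07)⁻¹ = 1.131 kΩ.
V_A by voltage divider: V_A = 4.56 × 1.131/(4.11 + 1.131) = 0.9839 V.
Branch current I = V_A/R1 = 0.9839/1.79 = 0.5496 mA.

I ≈ 0.550 mA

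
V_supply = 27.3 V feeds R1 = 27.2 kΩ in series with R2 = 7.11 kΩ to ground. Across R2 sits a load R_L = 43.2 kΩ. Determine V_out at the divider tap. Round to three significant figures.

V_out ≈ 5.00 V

First combine the lower leg with the load: R2 ‖ R_L = 6.105 kΩ.
Voltage divider with the loaded lower leg: V_out = 27.3 × 6.105/(27.2 + 6.105) = 27.3 × 0.1833 = 5.004 V.
(Unloaded it would be 5.66 V; the load pulls it down.)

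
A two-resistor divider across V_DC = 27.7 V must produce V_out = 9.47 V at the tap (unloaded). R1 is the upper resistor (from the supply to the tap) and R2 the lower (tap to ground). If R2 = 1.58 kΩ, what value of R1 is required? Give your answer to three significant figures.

Required fraction k = V_out/V_DC = 0.3419.
Rearranging, R1 = R2·(1−k)/k = 1.58 × 1.925 = 3.042 kΩ.

R1 ≈ 3.04 kΩ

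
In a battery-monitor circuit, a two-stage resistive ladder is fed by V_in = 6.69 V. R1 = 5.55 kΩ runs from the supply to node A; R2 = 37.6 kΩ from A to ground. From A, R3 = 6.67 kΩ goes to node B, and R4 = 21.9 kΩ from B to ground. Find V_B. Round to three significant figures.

The second stage (R3 + R4 = 28.57 kΩ) loads node A in parallel with R2.
Effective lower resistance at A: R2 ‖ 28.57 = 16.23 kΩ.
So V_A = 6.69 × 0.7452 = 4.986 V.
V_B = V_A × 0.7665 = 3.822 V.

V_B ≈ 3.82 V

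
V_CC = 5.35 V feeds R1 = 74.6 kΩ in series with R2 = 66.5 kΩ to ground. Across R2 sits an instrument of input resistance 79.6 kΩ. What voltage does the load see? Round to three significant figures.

V_out ≈ 1.75 V

First combine the lower leg with the load: R2 ‖ R_L = 36.23 kΩ.
Voltage divider with the loaded lower leg: V_out = 5.35 × 36.23/(74.6 + 36.23) = 5.35 × 0.3269 = 1.749 V.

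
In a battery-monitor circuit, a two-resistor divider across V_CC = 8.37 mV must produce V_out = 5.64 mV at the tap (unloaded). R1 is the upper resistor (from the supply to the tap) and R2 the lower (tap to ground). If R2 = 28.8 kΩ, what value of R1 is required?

Required fraction k = V_out/V_CC = 0.6738.
Rearranging, R1 = R2·(1−k)/k = 28.8 × 0.4840 = 13.94 kΩ.

R1 ≈ 13.9 kΩ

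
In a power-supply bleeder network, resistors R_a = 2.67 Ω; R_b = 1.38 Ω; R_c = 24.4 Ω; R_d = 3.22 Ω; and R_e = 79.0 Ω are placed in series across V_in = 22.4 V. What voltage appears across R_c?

Series total: ΣR = 2.67 + 1.38 + 24.4 + 3.22 + 79.0 = 110.7 Ω.
Voltage divider: V = V_in · (24.40 / 110.7) = 22.4 × 0.2205 = 4.939 V.

V ≈ 4.94 V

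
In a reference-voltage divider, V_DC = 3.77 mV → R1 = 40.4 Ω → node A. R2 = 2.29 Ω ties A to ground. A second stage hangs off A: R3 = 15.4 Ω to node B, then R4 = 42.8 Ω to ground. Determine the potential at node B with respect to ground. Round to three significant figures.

Node A sees R2 in parallel with the series input of stage 2, R3 + R4 = 58.20 Ω.
R2 ‖ (R3+R4) = 2.203 Ω.
First divider: V_A = V_DC · 2.203/(40.4 + 2.203) = 0.1950 mV.
V_B = V_A × 0.7354 = 0.1434 mV.

V_B ≈ 0.143 mV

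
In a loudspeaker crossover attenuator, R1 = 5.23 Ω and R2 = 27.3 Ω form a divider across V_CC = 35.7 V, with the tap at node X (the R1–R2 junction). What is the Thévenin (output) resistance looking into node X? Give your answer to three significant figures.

R_th ≈ 4.39 Ω

With V_CC suppressed (replaced by a short), R_th = R1 ‖ R2 = (5.230 × 27.3)/(5.230 + 27.3) = 4.389 Ω.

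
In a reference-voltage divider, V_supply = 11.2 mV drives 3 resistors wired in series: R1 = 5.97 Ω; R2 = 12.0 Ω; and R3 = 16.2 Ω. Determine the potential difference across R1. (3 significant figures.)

Series total: ΣR = 5.97 + 12.0 + 16.2 = 34.17 Ω.
Voltage divider: V = V_supply · (5.970 / 34.17) = 11.2 × 0.1747 = 1.957 mV.

V ≈ 1.96 mV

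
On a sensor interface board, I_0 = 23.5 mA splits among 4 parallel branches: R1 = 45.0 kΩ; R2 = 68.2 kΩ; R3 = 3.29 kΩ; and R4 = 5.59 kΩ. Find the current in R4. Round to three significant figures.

I ≈ 8.09 mA

ΣG = 1/45.0 + 1/68.2 + 1/3.29 + 1/5.59 = 0.5197.
R4 takes the fraction G_k/ΣG = 0.1789/0.5197 = 0.3442, so I = 23.5 × 0.3442 = 8.089 mA.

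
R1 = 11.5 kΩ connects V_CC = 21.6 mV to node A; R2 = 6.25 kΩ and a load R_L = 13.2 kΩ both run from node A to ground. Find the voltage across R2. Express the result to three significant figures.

First combine the lower leg with the load: R2 ‖ R_L = 4.242 kΩ.
Voltage divider with the loaded lower leg: V_out = 21.6 × 4.242/(11.5 + 4.242) = 21.6 × 0.2695 = 5.820 mV.

V_out ≈ 5.82 mV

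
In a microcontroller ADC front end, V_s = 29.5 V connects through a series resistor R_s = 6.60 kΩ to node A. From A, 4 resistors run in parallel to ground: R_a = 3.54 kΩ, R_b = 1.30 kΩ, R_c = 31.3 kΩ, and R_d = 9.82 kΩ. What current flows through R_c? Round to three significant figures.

I ≈ 0.107 mA

Combine the parallel branches: R_p = (1/3.54 + 1/1.30 + 1/31.3 + 1/9.82)⁻¹ = 0.8435 kΩ.
Node voltage V_A = V_s · R_p/(R_s + R_p) = 29.5 × 0.1133 = 3.343 V.
Branch current I = V_A/R_c = 3.343/31.3 = 0.1068 mA.
(Equivalently: I_total = 3.963 mA, then current-divider fraction G_k/ΣG = 0.02695.)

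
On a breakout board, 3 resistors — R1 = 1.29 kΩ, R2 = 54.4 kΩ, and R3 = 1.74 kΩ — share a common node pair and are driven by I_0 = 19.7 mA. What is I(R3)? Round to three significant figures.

I ≈ 8.27 mA

Total conductance ΣG = 1/1.29 + 1/54.4 + 1/1.74 = 1.368 (units of 1/kΩ).
R3 takes the fraction G_k/ΣG = 0.5747/1.368 = 0.4200, so I = 19.7 × 0.4200 = 8.274 mA.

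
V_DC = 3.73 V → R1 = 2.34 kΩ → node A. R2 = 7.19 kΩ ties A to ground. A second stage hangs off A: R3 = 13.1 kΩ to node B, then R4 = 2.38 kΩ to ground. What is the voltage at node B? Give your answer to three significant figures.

V_B ≈ 0.388 V

The second stage (R3 + R4 = 15.48 kΩ) loads node A in parallel with R2.
R2 ‖ (R3+R4) = 4.910 kΩ.
So V_A = 3.73 × 0.6772 = 2.526 V.
V_B = V_A × 0.1537 = 0.3884 V.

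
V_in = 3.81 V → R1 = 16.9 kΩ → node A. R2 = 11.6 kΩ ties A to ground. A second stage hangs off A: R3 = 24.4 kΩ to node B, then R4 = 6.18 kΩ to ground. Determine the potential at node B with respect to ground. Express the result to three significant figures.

The second stage (R3 + R4 = 30.58 kΩ) loads node A in parallel with R2.
R2 ‖ (R3+R4) = 8.410 kΩ.
So V_A = 3.81 × 0.3323 = 1.266 V.
Stage 2 is unloaded, so V_B = V_A · R4/(R3+R4) = 1.266 × 6.18/30.58 = 0.2558 V.

V_B ≈ 0.256 V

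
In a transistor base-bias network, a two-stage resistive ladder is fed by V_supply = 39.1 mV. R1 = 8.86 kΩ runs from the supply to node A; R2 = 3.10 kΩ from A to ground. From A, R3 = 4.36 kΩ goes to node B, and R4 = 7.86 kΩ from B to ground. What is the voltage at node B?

V_B ≈ 5.49 mV

Node A sees R2 in parallel with the series input of stage 2, R3 + R4 = 12.22 kΩ.
Effective lower resistance at A: R2 ‖ 12.22 = 2.473 kΩ.
First divider: V_A = V_supply · 2.473/(8.86 + 2.473) = 8.531 mV.
Stage 2 is unloaded, so V_B = V_A · R4/(R3+R4) = 8.531 × 7.86/12.22 = 5.487 mV.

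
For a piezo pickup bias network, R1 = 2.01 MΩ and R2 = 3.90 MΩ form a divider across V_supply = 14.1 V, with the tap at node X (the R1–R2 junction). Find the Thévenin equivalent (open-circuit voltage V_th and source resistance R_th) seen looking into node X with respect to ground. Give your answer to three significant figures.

V_th is the unloaded tap voltage: V_supply · R2/(R1+R2) = 14.1 × 0.6599 = 9.305 V.
Zeroing V_supply shorts the top of R1 to ground, so R_th = R1 ‖ R2 = 1.326 MΩ.

V_th ≈ 9.30 V, R_th ≈ 1.33 MΩ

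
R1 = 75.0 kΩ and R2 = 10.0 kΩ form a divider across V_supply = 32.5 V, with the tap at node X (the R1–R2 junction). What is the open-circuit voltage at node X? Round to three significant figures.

V_th ≈ 3.82 V

With X open, the divider is unloaded: V_th = 32.5 × 10.0/85.00 = 3.824 V.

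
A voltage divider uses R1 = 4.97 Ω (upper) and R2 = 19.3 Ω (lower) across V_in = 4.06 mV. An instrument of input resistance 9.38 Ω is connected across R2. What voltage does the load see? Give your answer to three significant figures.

R2 ‖ R_L = (19.3 × 9.38)/(19.3 + 9.38) = 6.312 Ω.
Now apply the divider: V_out = 4.06 × 0.5595 = 2.272 mV.

V_out ≈ 2.27 mV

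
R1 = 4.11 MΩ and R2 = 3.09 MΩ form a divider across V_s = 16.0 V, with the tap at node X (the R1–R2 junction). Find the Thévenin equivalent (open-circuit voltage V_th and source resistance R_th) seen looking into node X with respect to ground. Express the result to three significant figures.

Open-circuit (no load on X): V_th = V_s · R2/(R1 + R2) = 16.0 × 3.09/(4.110 + 3.09) = 6.867 V.
With V_s suppressed (replaced by a short), R_th = R1 ‖ R2 = (4.110 × 3.09)/(4.110 + 3.09) = 1.764 MΩ.

V_th ≈ 6.87 V, R_th ≈ 1.76 MΩ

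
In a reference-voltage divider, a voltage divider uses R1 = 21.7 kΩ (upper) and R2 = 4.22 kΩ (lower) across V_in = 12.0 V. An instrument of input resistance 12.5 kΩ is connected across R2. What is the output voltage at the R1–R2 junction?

First combine the lower leg with the load: R2 ‖ R_L = 3.155 kΩ.
Voltage divider with the loaded lower leg: V_out = 12.0 × 3.155/(21.7 + 3.155) = 12.0 × 0.1269 = 1.523 V.
(Unloaded it would be 1.95 V; the load pulls it down.)

V_out ≈ 1.52 V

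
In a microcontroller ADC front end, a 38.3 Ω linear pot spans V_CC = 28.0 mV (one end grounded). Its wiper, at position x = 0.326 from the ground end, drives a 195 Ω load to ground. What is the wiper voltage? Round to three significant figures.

V_out ≈ 8.75 mV

Lower segment x·R_p = 12.49 Ω; upper segment (1−x)·R_p = 25.81 Ω.
R_L loads the lower segment: effective lower R = 11.73 Ω.
V_out = 28.0 × 11.73/(25.81 + 11.73) = 8.750 mV.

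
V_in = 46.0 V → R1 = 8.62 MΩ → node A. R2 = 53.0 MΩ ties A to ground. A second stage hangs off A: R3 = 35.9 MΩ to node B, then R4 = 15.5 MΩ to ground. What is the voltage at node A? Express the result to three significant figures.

Looking into the second stage from A: R3 + R4 = 51.40 MΩ appears in parallel with R2.
Effective lower resistance at A: R2 ‖ 51.40 = 26.09 MΩ.
So V_A = 46.0 × 0.7517 = 34.58 V.

V_A ≈ 34.6 V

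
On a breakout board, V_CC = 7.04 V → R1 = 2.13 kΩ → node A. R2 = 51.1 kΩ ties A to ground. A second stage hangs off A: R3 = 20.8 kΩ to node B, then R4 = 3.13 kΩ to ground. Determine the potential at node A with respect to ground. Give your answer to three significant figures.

The second stage (R3 + R4 = 23.93 kΩ) loads node A in parallel with R2.
R2 ‖ (R3+R4) = 16.30 kΩ.
First divider: V_A = V_CC · 16.30/(2.13 + 16.30) = 6.226 V.

V_A ≈ 6.23 V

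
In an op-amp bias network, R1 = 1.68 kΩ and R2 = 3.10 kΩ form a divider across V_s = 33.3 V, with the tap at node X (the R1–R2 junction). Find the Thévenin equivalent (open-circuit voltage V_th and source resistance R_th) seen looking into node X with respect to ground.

Open-circuit (no load on X): V_th = V_s · R2/(R1 + R2) = 33.3 × 3.10/(1.680 + 3.10) = 21.60 V.
Looking into X with the source shorted: R_th = R1·R2/(R1+R2) = 1.680 × 3.10/4.780 = 1.090 kΩ.

V_th ≈ 21.6 V, R_th ≈ 1.09 kΩ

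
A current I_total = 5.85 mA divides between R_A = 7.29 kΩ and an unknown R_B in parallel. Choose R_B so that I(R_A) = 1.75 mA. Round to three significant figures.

The fraction through R_A equals R_B/(R_A+R_B).
1.75/5.85 = R_B/(R_A + R_B) → R_B = R_A · (0.2991)/(1 − 0.2991) = 7.29 × 0.4268 = 3.112 kΩ.

R_B ≈ 3.11 kΩ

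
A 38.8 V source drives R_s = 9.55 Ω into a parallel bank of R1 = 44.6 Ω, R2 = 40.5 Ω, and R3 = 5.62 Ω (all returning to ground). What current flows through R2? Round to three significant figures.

I ≈ 0.304 A

Parallel bank: R_p = 1/(1/44.6 + 1/40.5 + 1/5.62) = 4.443 Ω.
V_A = 38.8 × 4.443/13.99 = 12.32 V.
I(R2) = V_A / R2 = 12.32/40.5 = 0.3042 A.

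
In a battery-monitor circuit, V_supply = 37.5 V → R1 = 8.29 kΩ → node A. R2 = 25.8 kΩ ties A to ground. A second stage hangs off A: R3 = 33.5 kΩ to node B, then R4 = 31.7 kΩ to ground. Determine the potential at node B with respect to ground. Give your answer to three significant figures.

Node A sees R2 in parallel with the series input of stage 2, R3 + R4 = 65.20 kΩ.
Effective lower resistance at A: R2 ‖ 65.20 = 18.49 kΩ.
V_A = 37.5 × 18.49/(8.29 + 18.49) = 25.89 V.
Stage 2 is unloaded, so V_B = V_A · R4/(R3+R4) = 25.89 × 31.7/65.20 = 12.59 V.

V_B ≈ 12.6 V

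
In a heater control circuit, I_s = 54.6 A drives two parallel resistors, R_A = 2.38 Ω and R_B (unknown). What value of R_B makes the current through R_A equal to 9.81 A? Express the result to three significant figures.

R_B ≈ 0.521 Ω

Two-branch current divider: I_A = I_s · R_B/(R_A + R_B).
9.81/54.6 = R_B/(R_A + R_B) → R_B = R_A · (0.1797)/(1 − 0.1797) = 2.38 × 0.2190 = 0.5213 Ω.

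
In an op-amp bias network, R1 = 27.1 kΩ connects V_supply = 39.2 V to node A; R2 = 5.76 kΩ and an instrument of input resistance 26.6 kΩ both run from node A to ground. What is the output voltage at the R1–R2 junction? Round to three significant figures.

V_out ≈ 5.83 V

The load sits in parallel with R2, giving an effective lower resistance R2' = R2·R_L/(R2+R_L) = 4.735 kΩ.
Voltage divider with the loaded lower leg: V_out = 39.2 × 4.735/(27.1 + 4.735) = 39.2 × 0.1487 = 5.830 V.
(Unloaded it would be 6.87 V; the load pulls it down.)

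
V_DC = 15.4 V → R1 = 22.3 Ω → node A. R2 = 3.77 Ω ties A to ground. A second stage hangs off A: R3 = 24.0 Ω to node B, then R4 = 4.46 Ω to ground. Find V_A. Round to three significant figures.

The second stage (R3 + R4 = 28.46 Ω) loads node A in parallel with R2.
Effective lower resistance at A: R2 ‖ 28.46 = 3.329 Ω.
First divider: V_A = V_DC · 3.329/(22.3 + 3.329) = 2.000 V.

V_A ≈ 2.00 V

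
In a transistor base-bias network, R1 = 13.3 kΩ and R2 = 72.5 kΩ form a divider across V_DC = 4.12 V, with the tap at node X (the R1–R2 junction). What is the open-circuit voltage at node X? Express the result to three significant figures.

V_th is the unloaded tap voltage: V_DC · R2/(R1+R2) = 4.12 × 0.8450 = 3.481 V.

V_th ≈ 3.48 V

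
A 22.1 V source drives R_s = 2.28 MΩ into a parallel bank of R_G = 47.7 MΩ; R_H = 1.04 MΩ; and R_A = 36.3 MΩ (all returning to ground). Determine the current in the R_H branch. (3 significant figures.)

I ≈ 6.43 µA

Combine the parallel branches: R_p = (1/47.7 + 1/1.04 + 1/36.3)⁻¹ = 0.9900 MΩ.
Node voltage V_A = V_DC · R_p/(R_s + R_p) = 22.1 × 0.3028 = 6.691 V.
Branch current I = V_A/R_H = 6.691/1.04 = 6.434 µA.
(Check via current divider: I_total = 6.758 µA; share G_k/ΣG = 0.9520 → same result.)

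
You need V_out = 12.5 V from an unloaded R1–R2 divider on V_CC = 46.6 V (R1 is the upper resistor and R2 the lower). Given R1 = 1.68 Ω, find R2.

R2 ≈ 0.616 Ω

V_out/V_CC = R2/(R1+R2) = 0.2682.
R2 = R1 · 0.2682/(1 − 0.2682) = 0.6158 Ω.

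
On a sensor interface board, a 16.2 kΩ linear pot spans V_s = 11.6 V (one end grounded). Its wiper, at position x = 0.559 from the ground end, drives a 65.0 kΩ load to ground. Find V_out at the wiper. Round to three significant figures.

V_out ≈ 6.11 V

The pot divides into 7.144 kΩ above the wiper and 9.056 kΩ below.
(x·R_p) ‖ R_L = 7.948 kΩ.
Loaded-divider output: V_out = 11.6 × 0.5266 = 6.109 V.
(Unloaded: V_out = x·V_s = 6.48 V.)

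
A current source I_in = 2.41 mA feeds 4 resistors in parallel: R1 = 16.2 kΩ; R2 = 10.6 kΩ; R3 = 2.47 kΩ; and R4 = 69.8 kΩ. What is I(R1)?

I ≈ 0.259 mA

Total conductance ΣG = 1/16.2 + 1/10.6 + 1/2.47 + 1/69.8 = 0.5753 (units of 1/kΩ).
Current divider: I(R1) = I_in · G_k/ΣG = 2.41 × (0.06173/0.5753) = 2.41 × 0.1073 = 0.2586 mA.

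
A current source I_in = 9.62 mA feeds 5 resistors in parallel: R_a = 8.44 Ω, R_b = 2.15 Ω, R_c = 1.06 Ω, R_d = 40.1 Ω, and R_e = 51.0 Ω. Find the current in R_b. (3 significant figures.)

ΣG = 1/8.44 + 1/2.15 + 1/1.06 + 1/40.1 + 1/51.0 = 1.572.
Current divider: I(R_b) = I_in · G_k/ΣG = 9.62 × (0.4651/1.572) = 9.62 × 0.2960 = 2.847 mA.

I ≈ 2.85 mA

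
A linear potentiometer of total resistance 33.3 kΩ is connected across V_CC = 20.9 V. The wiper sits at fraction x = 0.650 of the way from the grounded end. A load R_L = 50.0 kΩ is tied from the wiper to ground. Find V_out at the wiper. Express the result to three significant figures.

V_out ≈ 11.8 V

Split the track: R_lower = x·R_p = 21.64 kΩ, R_upper = (1−x)·R_p = 11.65 kΩ.
Lower segment in parallel with the load: 21.64 ‖ 50.0 = 15.11 kΩ.
V_out = 20.9 × 15.11/(11.65 + 15.11) = 11.80 V.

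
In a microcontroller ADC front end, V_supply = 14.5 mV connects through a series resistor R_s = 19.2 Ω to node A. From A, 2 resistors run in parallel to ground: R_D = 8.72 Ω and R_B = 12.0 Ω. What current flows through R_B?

Combine the parallel branches: R_p = (1/8.72 + 1/12.0)⁻¹ = 5.050 Ω.
V_A by voltage divider: V_A = 14.5 × 5.050/(19.2 + 5.050) = 3.020 mV.
Branch current I = V_A/R_B = 3.020/12.0 = 0.2516 mA.
(Equivalently: I_total = 0.5979 mA, then current-divider fraction G_k/ΣG = 0.4208.)

I ≈ 0.252 mA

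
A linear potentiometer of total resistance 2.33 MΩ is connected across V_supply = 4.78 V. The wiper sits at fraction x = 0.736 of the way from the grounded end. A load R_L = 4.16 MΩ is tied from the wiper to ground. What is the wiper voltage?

V_out ≈ 3.17 V

Lower segment x·R_p = 1.715 MΩ; upper segment (1−x)·R_p = 0.6151 MΩ.
R_L loads the lower segment: effective lower R = 1.214 MΩ.
V_out = 4.78 × 1.214/(0.6151 + 1.214) = 3.173 V.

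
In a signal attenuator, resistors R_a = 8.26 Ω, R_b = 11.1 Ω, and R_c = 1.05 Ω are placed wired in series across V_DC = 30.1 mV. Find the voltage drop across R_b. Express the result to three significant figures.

V ≈ 16.4 mV

Series total: ΣR = 8.26 + 11.1 + 1.05 = 20.41 Ω.
V = V_DC · R/ΣR = 30.1 × 0.5439 = 16.37 mV.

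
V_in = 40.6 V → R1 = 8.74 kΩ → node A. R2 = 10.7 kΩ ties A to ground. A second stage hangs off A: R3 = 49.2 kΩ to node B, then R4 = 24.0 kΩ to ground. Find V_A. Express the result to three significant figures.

The second stage (R3 + R4 = 73.20 kΩ) loads node A in parallel with R2.
Effective lower resistance at A: R2 ‖ 73.20 = 9.335 kΩ.
V_A = 40.6 × 9.335/(8.74 + 9.335) = 20.97 V.

V_A ≈ 21.0 V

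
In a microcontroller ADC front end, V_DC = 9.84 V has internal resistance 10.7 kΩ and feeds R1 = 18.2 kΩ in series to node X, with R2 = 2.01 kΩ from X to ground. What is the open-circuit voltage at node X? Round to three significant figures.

R1' = 10.7 + 18.2 = 28.90 kΩ (source resistance + R1).
V_th is the unloaded tap voltage: V_DC · R2/(R1'+R2) = 9.84 × 0.06503 = 0.6399 V.

V_th ≈ 0.640 V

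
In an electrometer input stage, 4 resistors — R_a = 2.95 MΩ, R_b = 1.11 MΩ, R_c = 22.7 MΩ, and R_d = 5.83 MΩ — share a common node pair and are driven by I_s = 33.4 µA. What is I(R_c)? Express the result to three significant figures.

I ≈ 1.01 µA

ΣG = 1/2.95 + 1/1.11 + 1/22.7 + 1/5.83 = 1.455.
R_c takes the fraction G_k/ΣG = 0.04405/1.455 = 0.03027, so I = 33.4 × 0.03027 = 1.011 µA.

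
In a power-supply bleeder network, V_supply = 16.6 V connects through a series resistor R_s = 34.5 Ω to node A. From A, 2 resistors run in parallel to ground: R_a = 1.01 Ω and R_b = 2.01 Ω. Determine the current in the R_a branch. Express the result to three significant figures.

I ≈ 0.314 A

Equivalent of the parallel group: R_p = 0.6722 Ω.
V_A by voltage divider: V_A = 16.6 × 0.6722/(34.5 + 0.6722) = 0.3173 V.
Branch current I = V_A/R_a = 0.3173/1.01 = 0.3141 A.
(Equivalently: I_total = 0.4720 A, then current-divider fraction G_k/ΣG = 0.6656.)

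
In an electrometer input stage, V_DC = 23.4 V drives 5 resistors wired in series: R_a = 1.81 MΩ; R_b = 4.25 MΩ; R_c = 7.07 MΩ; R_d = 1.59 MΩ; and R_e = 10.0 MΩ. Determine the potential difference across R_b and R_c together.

V ≈ 10.7 V

Series total: ΣR = 1.81 + 4.25 + 7.07 + 1.59 + 10.0 = 24.72 MΩ.
R_{R_b..R_c} = 4.25 + 7.07 = 11.32 MΩ.
V = V_DC · R/ΣR = 23.4 × 0.4579 = 10.72 V.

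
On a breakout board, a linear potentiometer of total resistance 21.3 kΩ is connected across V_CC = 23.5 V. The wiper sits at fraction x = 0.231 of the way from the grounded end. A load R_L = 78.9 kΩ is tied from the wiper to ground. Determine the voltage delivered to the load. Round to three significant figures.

V_out ≈ 5.18 V

The pot divides into 16.38 kΩ above the wiper and 4.920 kΩ below.
Lower segment in parallel with the load: 4.920 ‖ 78.9 = 4.631 kΩ.
V_out = 23.5 × 4.631/(16.38 + 4.631) = 5.180 V.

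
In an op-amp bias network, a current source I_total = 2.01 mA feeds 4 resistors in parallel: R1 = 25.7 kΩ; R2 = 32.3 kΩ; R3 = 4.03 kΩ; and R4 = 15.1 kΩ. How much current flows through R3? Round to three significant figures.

I ≈ 1.30 mA

ΣG = 1/25.7 + 1/32.3 + 1/4.03 + 1/15.1 = 0.3842.
Current divider: I(R3) = I_total · G_k/ΣG = 2.01 × (0.2481/0.3842) = 2.01 × 0.6458 = 1.298 mA.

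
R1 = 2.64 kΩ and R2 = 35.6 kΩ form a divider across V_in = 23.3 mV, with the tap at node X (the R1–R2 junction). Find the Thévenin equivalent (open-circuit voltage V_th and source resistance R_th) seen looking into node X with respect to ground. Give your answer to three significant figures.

V_th ≈ 21.7 mV, R_th ≈ 2.46 kΩ

V_th is the unloaded tap voltage: V_in · R2/(R1+R2) = 23.3 × 0.9310 = 21.69 mV.
With V_in suppressed (replaced by a short), R_th = R1 ‖ R2 = (2.640 × 35.6)/(2.640 + 35.6) = 2.458 kΩ.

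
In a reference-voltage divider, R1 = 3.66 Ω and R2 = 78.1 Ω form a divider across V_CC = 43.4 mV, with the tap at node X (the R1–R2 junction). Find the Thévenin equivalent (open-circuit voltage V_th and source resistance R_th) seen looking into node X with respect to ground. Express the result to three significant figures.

V_th ≈ 41.5 mV, R_th ≈ 3.50 Ω

With X open, the divider is unloaded: V_th = 43.4 × 78.1/81.76 = 41.46 mV.
With V_CC suppressed (replaced by a short), R_th = R1 ‖ R2 = (3.660 × 78.1)/(3.660 + 78.1) = 3.496 Ω.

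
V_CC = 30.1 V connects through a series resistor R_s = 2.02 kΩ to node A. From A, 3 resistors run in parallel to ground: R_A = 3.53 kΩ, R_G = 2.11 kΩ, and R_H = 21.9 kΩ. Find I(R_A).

I ≈ 3.25 mA

Parallel bank: R_p = 1/(1/3.53 + 1/2.11 + 1/21.9) = 1.246 kΩ.
V_A = 30.1 × 1.246/3.266 = 11.48 V.
Branch current I = V_A/R_A = 11.48/3.53 = 3.252 mA.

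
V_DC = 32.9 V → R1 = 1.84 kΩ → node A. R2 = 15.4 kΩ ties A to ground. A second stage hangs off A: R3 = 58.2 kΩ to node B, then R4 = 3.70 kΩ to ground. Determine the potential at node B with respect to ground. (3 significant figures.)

Node A sees R2 in parallel with the series input of stage 2, R3 + R4 = 61.90 kΩ.
R2 ‖ (R3+R4) = 12.33 kΩ.
First divider: V_A = V_DC · 12.33/(1.84 + 12.33) = 28.63 V.
V_B = V_A × 0.05977 = 1.711 V.

V_B ≈ 1.71 V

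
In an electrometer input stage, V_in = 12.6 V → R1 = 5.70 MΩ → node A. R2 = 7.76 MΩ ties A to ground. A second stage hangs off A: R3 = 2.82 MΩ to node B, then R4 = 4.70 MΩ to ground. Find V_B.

V_B ≈ 3.16 V

The second stage (R3 + R4 = 7.520 MΩ) loads node A in parallel with R2.
Effective lower resistance at A: R2 ‖ 7.520 = 3.819 MΩ.
V_A = 12.6 × 3.819/(5.70 + 3.819) = 5.055 V.
V_B = V_A × 0.6250 = 3.159 V.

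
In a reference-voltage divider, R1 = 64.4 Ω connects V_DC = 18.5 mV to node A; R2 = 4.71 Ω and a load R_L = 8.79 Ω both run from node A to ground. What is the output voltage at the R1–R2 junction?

R2 ‖ R_L = (4.71 × 8.79)/(4.71 + 8.79) = 3.067 Ω.
Voltage divider with the loaded lower leg: V_out = 18.5 × 3.067/(64.4 + 3.067) = 18.5 × 0.04546 = 0.8409 mV.
(Unloaded it would be 1.26 mV; the load pulls it down.)

V_out ≈ 0.841 mV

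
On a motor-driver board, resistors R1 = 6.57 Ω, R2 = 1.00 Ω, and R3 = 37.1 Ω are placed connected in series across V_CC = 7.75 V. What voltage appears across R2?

V ≈ 0.173 V

Series total: ΣR = 6.57 + 1.00 + 37.1 = 44.67 Ω.
By the voltage-divider rule, V = 7.75 × 1.000/44.67 = 0.1735 V.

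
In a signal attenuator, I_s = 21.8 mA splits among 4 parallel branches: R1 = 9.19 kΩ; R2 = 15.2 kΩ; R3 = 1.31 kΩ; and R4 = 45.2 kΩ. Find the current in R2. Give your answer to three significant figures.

I ≈ 1.49 mA

Total conductance ΣG = 1/9.19 + 1/15.2 + 1/1.31 + 1/45.2 = 0.9601 (units of 1/kΩ).
R2 takes the fraction G_k/ΣG = 0.06579/0.9601 = 0.06852, so I = 21.8 × 0.06852 = 1.494 mA.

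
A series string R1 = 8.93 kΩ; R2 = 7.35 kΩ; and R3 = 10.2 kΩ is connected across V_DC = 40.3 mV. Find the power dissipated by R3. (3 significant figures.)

Series current I = V_DC/ΣR = 40.3/26.48 = 1.522 µA.
P = I²R = 2.316 × 10.2 = 23.63 nW.

P ≈ 23.6 nW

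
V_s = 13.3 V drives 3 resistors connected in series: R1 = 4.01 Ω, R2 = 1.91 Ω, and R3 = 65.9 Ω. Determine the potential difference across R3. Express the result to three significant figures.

Series total: ΣR = 4.01 + 1.91 + 65.9 = 71.82 Ω.
By the voltage-divider rule, V = 13.3 × 65.90/71.82 = 12.20 V.

V ≈ 12.2 V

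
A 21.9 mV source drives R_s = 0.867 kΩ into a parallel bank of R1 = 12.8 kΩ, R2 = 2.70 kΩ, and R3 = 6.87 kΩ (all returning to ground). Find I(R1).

I ≈ 1.13 µA

Parallel bank: R_p = 1/(1/12.8 + 1/2.70 + 1/6.87) = 1.683 kΩ.
V_A = 21.9 × 1.683/2.550 = 14.46 mV.
I(R1) = V_A / R1 = 14.46/12.8 = 1.129 µA.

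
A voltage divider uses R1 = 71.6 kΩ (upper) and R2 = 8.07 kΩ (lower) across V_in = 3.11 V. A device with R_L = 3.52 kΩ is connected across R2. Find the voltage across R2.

V_out ≈ 0.103 V

R2 ‖ R_L = (8.07 × 3.52)/(8.07 + 3.52) = 2.451 kΩ.
Then V_out = V_in · R2'/(R1 + R2') = 3.11 × 2.451/74.05 = 0.1029 V.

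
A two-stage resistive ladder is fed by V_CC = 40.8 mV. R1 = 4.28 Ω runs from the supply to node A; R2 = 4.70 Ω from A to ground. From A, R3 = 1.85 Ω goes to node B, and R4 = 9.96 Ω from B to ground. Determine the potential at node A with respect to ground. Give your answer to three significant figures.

V_A ≈ 17.9 mV

The second stage (R3 + R4 = 11.81 Ω) loads node A in parallel with R2.
R2 ‖ (R3+R4) = 3.362 Ω.
First divider: V_A = V_CC · 3.362/(4.28 + 3.362) = 17.95 mV.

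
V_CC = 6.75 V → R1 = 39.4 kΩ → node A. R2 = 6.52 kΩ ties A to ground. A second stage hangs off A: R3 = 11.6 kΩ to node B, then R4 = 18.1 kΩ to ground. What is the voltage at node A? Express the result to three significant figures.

V_A ≈ 0.806 V

Looking into the second stage from A: R3 + R4 = 29.70 kΩ appears in parallel with R2.
R2 ‖ (R3+R4) = 5.346 kΩ.
V_A = 6.75 × 5.346/(39.4 + 5.346) = 0.8065 V.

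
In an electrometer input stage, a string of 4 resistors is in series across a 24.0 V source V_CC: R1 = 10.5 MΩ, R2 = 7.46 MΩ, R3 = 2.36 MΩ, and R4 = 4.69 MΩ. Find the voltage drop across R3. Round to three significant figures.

Total series resistance ΣR = 10.5 + 7.46 + 2.36 + 4.69 = 25.01 MΩ.
V = V_CC · R/ΣR = 24.0 × 0.09436 = 2.265 V.

V ≈ 2.26 V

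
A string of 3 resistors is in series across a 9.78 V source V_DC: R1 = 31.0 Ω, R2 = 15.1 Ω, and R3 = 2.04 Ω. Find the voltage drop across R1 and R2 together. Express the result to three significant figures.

V ≈ 9.37 V

ΣR = 31.0 + 15.1 + 2.04 = 48.14 Ω.
R_{R1..R2} = 31.0 + 15.1 = 46.10 Ω.
By the voltage-divider rule, V = 9.78 × 46.10/48.14 = 9.366 V.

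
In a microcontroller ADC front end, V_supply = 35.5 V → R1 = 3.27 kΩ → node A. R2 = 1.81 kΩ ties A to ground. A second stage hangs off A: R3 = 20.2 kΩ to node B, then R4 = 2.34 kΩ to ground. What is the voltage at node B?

V_B ≈ 1.25 V

The second stage (R3 + R4 = 22.54 kΩ) loads node A in parallel with R2.
Effective lower resistance at A: R2 ‖ 22.54 = 1.675 kΩ.
V_A = 35.5 × 1.675/(3.27 + 1.675) = 12.03 V.
Then the unloaded second divider: V_B = V_A × R4/(R3+R4) = 12.03 × 0.1038 = 1.249 V.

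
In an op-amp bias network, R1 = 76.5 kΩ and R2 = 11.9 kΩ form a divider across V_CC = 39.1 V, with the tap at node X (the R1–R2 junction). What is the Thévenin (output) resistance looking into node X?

R_th ≈ 10.3 kΩ

Zeroing V_CC shorts the top of R1 to ground, so R_th = R1 ‖ R2 = 10.30 kΩ.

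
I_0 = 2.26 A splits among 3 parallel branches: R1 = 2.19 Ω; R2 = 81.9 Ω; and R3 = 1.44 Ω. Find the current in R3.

I ≈ 1.35 A

ΣG = 1/2.19 + 1/81.9 + 1/1.44 = 1.163.
By the current-divider rule, I = I_0 · G_k/ΣG = 2.26 × 0.5970 = 1.349 A.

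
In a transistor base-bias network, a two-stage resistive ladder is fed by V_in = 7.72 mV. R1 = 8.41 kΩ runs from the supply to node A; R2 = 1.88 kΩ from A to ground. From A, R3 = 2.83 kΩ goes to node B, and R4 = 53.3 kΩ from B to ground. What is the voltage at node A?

V_A ≈ 1.37 mV

Node A sees R2 in parallel with the series input of stage 2, R3 + R4 = 56.13 kΩ.
Effective lower resistance at A: R2 ‖ 56.13 = 1.819 kΩ.
V_A = 7.72 × 1.819/(8.41 + 1.819) = 1.373 mV.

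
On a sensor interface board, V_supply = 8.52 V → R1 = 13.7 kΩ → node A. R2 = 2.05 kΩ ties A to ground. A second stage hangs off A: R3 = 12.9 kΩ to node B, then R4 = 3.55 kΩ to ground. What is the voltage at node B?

V_B ≈ 0.216 V

Looking into the second stage from A: R3 + R4 = 16.45 kΩ appears in parallel with R2.
R2 ‖ (R3+R4) = 1.823 kΩ.
First divider: V_A = V_supply · 1.823/(13.7 + 1.823) = 1.000 V.
V_B = V_A × 0.2158 = 0.2159 V.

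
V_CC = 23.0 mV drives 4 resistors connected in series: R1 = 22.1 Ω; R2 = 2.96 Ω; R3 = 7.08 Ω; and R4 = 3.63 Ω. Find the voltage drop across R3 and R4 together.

V ≈ 6.89 mV

ΣR = 22.1 + 2.96 + 7.08 + 3.63 = 35.77 Ω.
R_{R3..R4} = 7.08 + 3.63 = 10.71 Ω.
Voltage divider: V = V_CC · (10.71 / 35.77) = 23.0 × 0.2994 = 6.886 mV.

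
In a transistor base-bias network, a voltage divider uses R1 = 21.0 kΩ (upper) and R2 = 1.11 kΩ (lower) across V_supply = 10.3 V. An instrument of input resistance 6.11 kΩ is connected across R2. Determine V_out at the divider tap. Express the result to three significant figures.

R2 ‖ R_L = (1.11 × 6.11)/(1.11 + 6.11) = 0.9393 kΩ.
Now apply the divider: V_out = 10.3 × 0.04282 = 0.4410 V.

V_out ≈ 0.441 V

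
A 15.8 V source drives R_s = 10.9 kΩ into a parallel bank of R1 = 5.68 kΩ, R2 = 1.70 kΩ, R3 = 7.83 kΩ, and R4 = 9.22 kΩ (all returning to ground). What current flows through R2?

I ≈ 0.781 mA

Combine the parallel branches: R_p = (1/5.68 + 1/1.70 + 1/7.83 + 1/9.22)⁻¹ = 0.9995 kΩ.
V_A by voltage divider: V_A = 15.8 × 0.9995/(10.9 + 0.9995) = 1.327 V.
Branch current I = V_A/R2 = 1.327/1.70 = 0.7807 mA.
(Check via current divider: I_total = 1.328 mA; share G_k/ΣG = 0.5880 → same result.)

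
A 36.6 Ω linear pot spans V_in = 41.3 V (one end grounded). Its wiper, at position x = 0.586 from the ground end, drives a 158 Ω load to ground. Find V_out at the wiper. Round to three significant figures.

V_out ≈ 22.9 V

Lower segment x·R_p = 21.45 Ω; upper segment (1−x)·R_p = 15.15 Ω.
(x·R_p) ‖ R_L = 18.88 Ω.
Loaded-divider output: V_out = 41.3 × 0.5548 = 22.91 V.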